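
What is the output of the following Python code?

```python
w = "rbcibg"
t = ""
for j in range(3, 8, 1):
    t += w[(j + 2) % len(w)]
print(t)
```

j=3: add w[5]='g' → 'g'
j=4: add w[0]='r' → 'gr'
j=5: add w[1]='b' → 'grb'
j=6: add w[2]='c' → 'grbc'
j=7: add w[3]='i' → 'grbci'

grbci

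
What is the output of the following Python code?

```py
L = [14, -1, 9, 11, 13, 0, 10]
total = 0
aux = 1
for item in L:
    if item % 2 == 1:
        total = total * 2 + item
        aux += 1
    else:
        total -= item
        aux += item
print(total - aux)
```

-200

item=14: not odd, total = 0-14 = -14; aux=15
item=-1: odd, total = (-14)*2+(-1) = -29; aux=16
item=9: odd, total = (-29)*2+9 = -49; aux=17
item=11: odd, total = (-49)*2+11 = -87; aux=18
item=13: odd, total = (-87)*2+13 = -161; aux=19
item=0: not odd, total = (-161)-0 = -161; aux=19
item=10: not odd, total = (-161)-10 = -171; aux=29
total-aux = (-171)-29 = -200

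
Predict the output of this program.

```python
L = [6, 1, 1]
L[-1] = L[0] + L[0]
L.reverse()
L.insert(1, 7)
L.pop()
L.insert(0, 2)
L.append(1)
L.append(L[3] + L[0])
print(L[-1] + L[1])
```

15

L[-1] = L[0]+L[0] = 6+6 = 12 → [6, 1, 12]
reverse → [12, 1, 6]
insert 7 at 1 → [12, 7, 1, 6]
pop() removes 6 → [12, 7, 1]
insert 2 at 0 → [2, 12, 7, 1]
append 1 → [2, 12, 7, 1, 1]
append L[3]+L[0] = 1+2 = 3 → [2, 12, 7, 1, 1, 3]
L[-1]+L[1] = 3+12 = 15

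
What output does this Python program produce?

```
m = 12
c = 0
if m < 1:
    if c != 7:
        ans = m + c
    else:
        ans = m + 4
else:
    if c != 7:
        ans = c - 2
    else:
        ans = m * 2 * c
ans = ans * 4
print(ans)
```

m=12, c=0
m < 1 is False; c != 7 is True
→ ans = c - 2 = -2
ans = (-2)*4 = -8

-8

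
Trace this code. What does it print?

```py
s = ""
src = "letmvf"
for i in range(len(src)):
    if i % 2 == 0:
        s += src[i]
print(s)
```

ltv

i=0: add 'l' → 'l'
i=1: skip
i=2: add 't' → 'lt'
i=3: skip
i=4: add 'v' → 'ltv'
i=5: skip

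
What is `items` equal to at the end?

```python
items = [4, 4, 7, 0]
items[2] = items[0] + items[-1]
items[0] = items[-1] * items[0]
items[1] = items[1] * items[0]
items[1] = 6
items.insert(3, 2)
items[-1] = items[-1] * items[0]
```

items[2] = items[0]+items[-1] = 4+0 = 4 → [4, 4, 4, 0]
items[0] = items[-1]*items[0] = 0*4 = 0 → [0, 4, 4, 0]
items[1] = items[1]*items[0] = 4*0 = 0 → [0, 0, 4, 0]
items[1] = 6 → [0, 6, 4, 0]
insert 2 at 3 → [0, 6, 4, 2, 0]
items[-1] = items[-1]*items[0] = 0*0 = 0 → [0, 6, 4, 2, 0]

[0, 6, 4, 2, 0]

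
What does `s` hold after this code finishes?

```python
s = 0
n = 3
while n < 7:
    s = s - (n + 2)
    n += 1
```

n=3: s = 0-5 = -5
n=4: s = (-5)-6 = -11
n=5: s = (-11)-7 = -18
n=6: s = (-18)-8 = -26

-26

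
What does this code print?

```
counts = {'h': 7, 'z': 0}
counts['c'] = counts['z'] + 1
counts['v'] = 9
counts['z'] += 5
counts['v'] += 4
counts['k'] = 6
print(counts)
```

{'h': 7, 'z': 5, 'c': 1, 'v': 13, 'k': 6}

counts['c'] = counts['z']+1 = 1 → {'h': 7, 'z': 0, 'c': 1}
counts['v'] = 9 → {'h': 7, 'z': 0, 'c': 1, 'v': 9}
counts['z'] = 0+5 = 5 → {'h': 7, 'z': 5, 'c': 1, 'v': 9}
counts['v'] = 9+4 = 13 → {'h': 7, 'z': 5, 'c': 1, 'v': 13}
counts['k'] = 6 → {'h': 7, 'z': 5, 'c': 1, 'v': 13, 'k': 6}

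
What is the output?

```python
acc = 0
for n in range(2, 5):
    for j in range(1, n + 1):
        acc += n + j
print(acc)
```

n=2,j=1: acc = 0+3 = 3
n=2,j=2: acc = 3+4 = 7
n=3,j=1: acc = 7+4 = 11
n=3,j=2: acc = 11+5 = 16
n=3,j=3: acc = 16+6 = 22
n=4,j=1: acc = 22+5 = 27
n=4,j=2: acc = 27+6 = 33
n=4,j=3: acc = 33+7 = 40
n=4,j=4: acc = 40+8 = 48

48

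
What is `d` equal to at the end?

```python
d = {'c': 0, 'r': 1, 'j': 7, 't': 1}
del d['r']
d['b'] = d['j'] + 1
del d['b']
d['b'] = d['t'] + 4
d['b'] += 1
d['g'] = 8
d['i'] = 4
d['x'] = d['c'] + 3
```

del 'r' → {'c': 0, 'j': 7, 't': 1}
d['b'] = d['j']+1 = 8 → {'c': 0, 'j': 7, 't': 1, 'b': 8}
del 'b' → {'c': 0, 'j': 7, 't': 1}
d['b'] = d['t']+4 = 5 → {'c': 0, 'j': 7, 't': 1, 'b': 5}
d['b'] = 5+1 = 6 → {'c': 0, 'j': 7, 't': 1, 'b': 6}
d['g'] = 8 → {'c': 0, 'j': 7, 't': 1, 'b': 6, 'g': 8}
d['i'] = 4 → {'c': 0, 'j': 7, 't': 1, 'b': 6, 'g': 8, 'i': 4}
d['x'] = d['c']+3 = 3 → {'c': 0, 'j': 7, 't': 1, 'b': 6, 'g': 8, 'i': 4, 'x': 3}

{'c': 0, 'j': 7, 't': 1, 'b': 6, 'g': 8, 'i': 4, 'x': 3}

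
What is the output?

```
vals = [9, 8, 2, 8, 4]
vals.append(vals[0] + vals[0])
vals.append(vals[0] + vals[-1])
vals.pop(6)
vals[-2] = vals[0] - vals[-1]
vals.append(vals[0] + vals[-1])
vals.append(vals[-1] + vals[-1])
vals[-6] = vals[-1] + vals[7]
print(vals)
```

[9, 8, 108, 8, -9, 18, 27, 54]

append vals[0]+vals[0] = 9+9 = 18 → [9, 8, 2, 8, 4, 18]
append vals[0]+vals[-1] = 9+18 = 27 → [9, 8, 2, 8, 4, 18, 27]
pop(6) removes 27 → [9, 8, 2, 8, 4, 18]
vals[-2] = vals[0]-vals[-1] = 9-18 = -9 → [9, 8, 2, 8, -9, 18]
append vals[0]+vals[-1] = 9+18 = 27 → [9, 8, 2, 8, -9, 18, 27]
append vals[-1]+vals[-1] = 27+27 = 54 → [9, 8, 2, 8, -9, 18, 27, 54]
vals[-6] = vals[-1]+vals[7] = 54+54 = 108 → [9, 8, 108, 8, -9, 18, 27, 54]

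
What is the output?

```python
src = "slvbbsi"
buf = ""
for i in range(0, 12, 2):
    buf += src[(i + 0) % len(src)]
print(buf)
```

svbilb

i=0: add src[0]='s' → 's'
i=2: add src[2]='v' → 'sv'
i=4: add src[4]='b' → 'svb'
i=6: add src[6]='i' → 'svbi'
i=8: add src[1]='l' → 'svbil'
i=10: add src[3]='b' → 'svbilb'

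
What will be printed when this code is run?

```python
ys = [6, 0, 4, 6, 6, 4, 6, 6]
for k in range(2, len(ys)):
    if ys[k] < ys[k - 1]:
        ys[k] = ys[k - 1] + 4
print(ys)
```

[6, 0, 4, 6, 6, 10, 14, 18]

k=2: 4>=0, unchanged → [6, 0, 4, 6, 6, 4, 6, 6]
k=3: 6>=4, unchanged → [6, 0, 4, 6, 6, 4, 6, 6]
k=4: 6>=6, unchanged → [6, 0, 4, 6, 6, 4, 6, 6]
k=5: 4<6, ys[5] = 6+4 = 10 → [6, 0, 4, 6, 6, 10, 6, 6]
k=6: 6<10, ys[6] = 10+4 = 14 → [6, 0, 4, 6, 6, 10, 14, 6]
k=7: 6<14, ys[7] = 14+4 = 18 → [6, 0, 4, 6, 6, 10, 14, 18]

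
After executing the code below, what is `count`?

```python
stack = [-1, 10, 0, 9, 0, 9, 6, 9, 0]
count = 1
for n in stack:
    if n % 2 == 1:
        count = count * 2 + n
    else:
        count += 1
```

94

n=-1: odd, count = 1*2+(-1) = 1
n=10: not odd, count = 1+1 = 2
n=0: not odd, count = 2+1 = 3
n=9: odd, count = 3*2+9 = 15
n=0: not odd, count = 15+1 = 16
n=9: odd, count = 16*2+9 = 41
n=6: not odd, count = 41+1 = 42
n=9: odd, count = 42*2+9 = 93
n=0: not odd, count = 93+1 = 94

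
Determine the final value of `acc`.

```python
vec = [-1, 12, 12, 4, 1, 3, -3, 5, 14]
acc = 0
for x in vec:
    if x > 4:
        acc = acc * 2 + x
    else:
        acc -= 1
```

136

x=-1: not >4, acc = 0-1 = -1
x=12: >4, acc = (-1)*2+12 = 10
x=12: >4, acc = 10*2+12 = 32
x=4: not >4, acc = 32-1 = 31
x=1: not >4, acc = 31-1 = 30
x=3: not >4, acc = 30-1 = 29
x=-3: not >4, acc = 29-1 = 28
x=5: >4, acc = 28*2+5 = 61
x=14: >4, acc = 61*2+14 = 136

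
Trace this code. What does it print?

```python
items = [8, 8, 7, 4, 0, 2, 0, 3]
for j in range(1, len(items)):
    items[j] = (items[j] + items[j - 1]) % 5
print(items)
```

j=1: items[1] = (8+8)%5 = 1 → [8, 1, 7, 4, 0, 2, 0, 3]
j=2: items[2] = (7+1)%5 = 3 → [8, 1, 3, 4, 0, 2, 0, 3]
j=3: items[3] = (4+3)%5 = 2 → [8, 1, 3, 2, 0, 2, 0, 3]
j=4: items[4] = (0+2)%5 = 2 → [8, 1, 3, 2, 2, 2, 0, 3]
j=5: items[5] = (2+2)%5 = 4 → [8, 1, 3, 2, 2, 4, 0, 3]
j=6: items[6] = (0+4)%5 = 4 → [8, 1, 3, 2, 2, 4, 4, 3]
j=7: items[7] = (3+4)%5 = 2 → [8, 1, 3, 2, 2, 4, 4, 2]

[8, 1, 3, 2, 2, 4, 4, 2]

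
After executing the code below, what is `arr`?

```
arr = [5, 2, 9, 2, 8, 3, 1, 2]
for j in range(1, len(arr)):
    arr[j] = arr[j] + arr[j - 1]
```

j=1: arr[1] = 2+5 = 7 → [5, 7, 9, 2, 8, 3, 1, 2]
j=2: arr[2] = 9+7 = 16 → [5, 7, 16, 2, 8, 3, 1, 2]
j=3: arr[3] = 2+16 = 18 → [5, 7, 16, 18, 8, 3, 1, 2]
j=4: arr[4] = 8+18 = 26 → [5, 7, 16, 18, 26, 3, 1, 2]
j=5: arr[5] = 3+26 = 29 → [5, 7, 16, 18, 26, 29, 1, 2]
j=6: arr[6] = 1+29 = 30 → [5, 7, 16, 18, 26, 29, 30, 2]
j=7: arr[7] = 2+30 = 32 → [5, 7, 16, 18, 26, 29, 30, 32]

[5, 7, 16, 18, 26, 29, 30, 32]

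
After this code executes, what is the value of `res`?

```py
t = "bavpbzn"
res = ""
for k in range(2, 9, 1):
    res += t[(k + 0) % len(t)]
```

'vpbznba'

k=2: add t[2]='v' → 'v'
k=3: add t[3]='p' → 'vp'
k=4: add t[4]='b' → 'vpb'
k=5: add t[5]='z' → 'vpbz'
k=6: add t[6]='n' → 'vpbzn'
k=7: add t[0]='b' → 'vpbznb'
k=8: add t[1]='a' → 'vpbznba'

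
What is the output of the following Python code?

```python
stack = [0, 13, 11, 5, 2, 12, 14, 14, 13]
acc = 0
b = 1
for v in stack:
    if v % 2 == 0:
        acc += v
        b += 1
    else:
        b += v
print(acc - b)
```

v=0: even, acc = 0+0 = 0; b=2
v=13: not even; b=15
v=11: not even; b=26
v=5: not even; b=31
v=2: even, acc = 0+2 = 2; b=32
v=12: even, acc = 2+12 = 14; b=33
v=14: even, acc = 14+14 = 28; b=34
v=14: even, acc = 28+14 = 42; b=35
v=13: not even; b=48
acc-b = 42-48 = -6

-6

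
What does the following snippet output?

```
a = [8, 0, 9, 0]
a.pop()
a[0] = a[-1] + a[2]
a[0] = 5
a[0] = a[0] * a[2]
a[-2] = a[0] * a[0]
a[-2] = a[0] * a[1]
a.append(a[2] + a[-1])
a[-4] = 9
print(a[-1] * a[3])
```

pop() removes 0 → [8, 0, 9]
a[0] = a[-1]+a[2] = 9+9 = 18 → [18, 0, 9]
a[0] = 5 → [5, 0, 9]
a[0] = a[0]*a[2] = 5*9 = 45 → [45, 0, 9]
a[-2] = a[0]*a[0] = 45*45 = 2025 → [45, 2025, 9]
a[-2] = a[0]*a[1] = 45*2025 = 91125 → [45, 91125, 9]
append a[2]+a[-1] = 9+9 = 18 → [45, 91125, 9, 18]
a[-4] = 9 → [9, 91125, 9, 18]
a[-1]*a[3] = 18*18 = 324

324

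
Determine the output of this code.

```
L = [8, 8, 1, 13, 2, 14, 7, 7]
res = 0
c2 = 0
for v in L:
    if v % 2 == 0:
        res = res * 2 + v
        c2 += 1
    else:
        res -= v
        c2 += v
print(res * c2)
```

v=8: even, res = 0*2+8 = 8; c2=1
v=8: even, res = 8*2+8 = 24; c2=2
v=1: not even, res = 24-1 = 23; c2=3
v=13: not even, res = 23-13 = 10; c2=16
v=2: even, res = 10*2+2 = 22; c2=17
v=14: even, res = 22*2+14 = 58; c2=18
v=7: not even, res = 58-7 = 51; c2=25
v=7: not even, res = 51-7 = 44; c2=32
res*c2 = 44*32 = 1408

1408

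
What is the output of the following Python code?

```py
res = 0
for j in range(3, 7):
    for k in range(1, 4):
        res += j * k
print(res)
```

j=3,k=1: res = 0+3 = 3
j=3,k=2: res = 3+6 = 9
j=3,k=3: res = 9+9 = 18
j=4,k=1: res = 18+4 = 22
j=4,k=2: res = 22+8 = 30
j=4,k=3: res = 30+12 = 42
j=5,k=1: res = 42+5 = 47
j=5,k=2: res = 47+10 = 57
j=5,k=3: res = 57+15 = 72
j=6,k=1: res = 72+6 = 78
j=6,k=2: res = 78+12 = 90
j=6,k=3: res = 90+18 = 108

108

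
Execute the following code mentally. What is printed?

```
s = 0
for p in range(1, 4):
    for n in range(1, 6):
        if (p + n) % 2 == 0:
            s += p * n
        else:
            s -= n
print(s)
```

p=1,n=1: even sum, s = 0+1 = 1
p=1,n=2: odd sum, s = 1-2 = -1
p=1,n=3: even sum, s = (-1)+3 = 2
p=1,n=4: odd sum, s = 2-4 = -2
p=1,n=5: even sum, s = (-2)+5 = 3
p=2,n=1: odd sum, s = 3-1 = 2
p=2,n=2: even sum, s = 2+4 = 6
p=2,n=3: odd sum, s = 6-3 = 3
p=2,n=4: even sum, s = 3+8 = 11
p=2,n=5: odd sum, s = 11-5 = 6
p=3,n=1: even sum, s = 6+3 = 9
p=3,n=2: odd sum, s = 9-2 = 7
p=3,n=3: even sum, s = 7+9 = 16
p=3,n=4: odd sum, s = 16-4 = 12
p=3,n=5: even sum, s = 12+15 = 27

27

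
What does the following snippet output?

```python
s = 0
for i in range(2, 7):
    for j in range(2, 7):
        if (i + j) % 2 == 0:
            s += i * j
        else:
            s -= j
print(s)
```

i=2,j=2: even sum, s = 0+4 = 4
i=2,j=3: odd sum, s = 4-3 = 1
i=2,j=4: even sum, s = 1+8 = 9
i=2,j=5: odd sum, s = 9-5 = 4
i=2,j=6: even sum, s = 4+12 = 16
i=3,j=2: odd sum, s = 16-2 = 14
i=3,j=3: even sum, s = 14+9 = 23
i=3,j=4: odd sum, s = 23-4 = 19
i=3,j=5: even sum, s = 19+15 = 34
i=3,j=6: odd sum, s = 34-6 = 28
i=4,j=2: even sum, s = 28+8 = 36
i=4,j=3: odd sum, s = 36-3 = 33
i=4,j=4: even sum, s = 33+16 = 49
i=4,j=5: odd sum, s = 49-5 = 44
i=4,j=6: even sum, s = 44+24 = 68
i=5,j=2: odd sum, s = 68-2 = 66
i=5,j=3: even sum, s = 66+15 = 81
i=5,j=4: odd sum, s = 81-4 = 77
i=5,j=5: even sum, s = 77+25 = 102
i=5,j=6: odd sum, s = 102-6 = 96
i=6,j=2: even sum, s = 96+12 = 108
i=6,j=3: odd sum, s = 108-3 = 105
i=6,j=4: even sum, s = 105+24 = 129
i=6,j=5: odd sum, s = 129-5 = 124
i=6,j=6: even sum, s = 124+36 = 160

160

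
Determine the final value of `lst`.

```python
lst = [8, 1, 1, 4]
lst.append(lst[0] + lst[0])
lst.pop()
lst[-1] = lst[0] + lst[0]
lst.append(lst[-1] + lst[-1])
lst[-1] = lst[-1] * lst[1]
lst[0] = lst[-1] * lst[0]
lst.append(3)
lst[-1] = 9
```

append lst[0]+lst[0] = 8+8 = 16 → [8, 1, 1, 4, 16]
pop() removes 16 → [8, 1, 1, 4]
lst[-1] = lst[0]+lst[0] = 8+8 = 16 → [8, 1, 1, 16]
append lst[-1]+lst[-1] = 16+16 = 32 → [8, 1, 1, 16, 32]
lst[-1] = lst[-1]*lst[1] = 32*1 = 32 → [8, 1, 1, 16, 32]
lst[0] = lst[-1]*lst[0] = 32*8 = 256 → [256, 1, 1, 16, 32]
append 3 → [256, 1, 1, 16, 32, 3]
lst[-1] = 9 → [256, 1, 1, 16, 32, 9]

[256, 1, 1, 16, 32, 9]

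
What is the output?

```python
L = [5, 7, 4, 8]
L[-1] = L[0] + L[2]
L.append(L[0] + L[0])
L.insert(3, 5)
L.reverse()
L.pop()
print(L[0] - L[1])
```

L[-1] = L[0]+L[2] = 5+4 = 9 → [5, 7, 4, 9]
append L[0]+L[0] = 5+5 = 10 → [5, 7, 4, 9, 10]
insert 5 at 3 → [5, 7, 4, 5, 9, 10]
reverse → [10, 9, 5, 4, 7, 5]
pop() removes 5 → [10, 9, 5, 4, 7]
L[0]-L[1] = 10-9 = 1

1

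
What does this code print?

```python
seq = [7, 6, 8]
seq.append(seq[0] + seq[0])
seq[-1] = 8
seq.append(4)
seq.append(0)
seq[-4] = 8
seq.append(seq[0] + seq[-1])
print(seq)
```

append seq[0]+seq[0] = 7+7 = 14 → [7, 6, 8, 14]
seq[-1] = 8 → [7, 6, 8, 8]
append 4 → [7, 6, 8, 8, 4]
append 0 → [7, 6, 8, 8, 4, 0]
seq[-4] = 8 → [7, 6, 8, 8, 4, 0]
append seq[0]+seq[-1] = 7+0 = 7 → [7, 6, 8, 8, 4, 0, 7]

[7, 6, 8, 8, 4, 0, 7]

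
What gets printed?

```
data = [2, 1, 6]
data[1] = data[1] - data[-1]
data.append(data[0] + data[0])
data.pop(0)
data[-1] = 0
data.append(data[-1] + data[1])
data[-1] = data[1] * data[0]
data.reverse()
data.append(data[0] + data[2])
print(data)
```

[-30, 0, 6, -5, -24]

data[1] = data[1]-data[-1] = 1-6 = -5 → [2, -5, 6]
append data[0]+data[0] = 2+2 = 4 → [2, -5, 6, 4]
pop(0) removes 2 → [-5, 6, 4]
data[-1] = 0 → [-5, 6, 0]
append data[-1]+data[1] = 0+6 = 6 → [-5, 6, 0, 6]
data[-1] = data[1]*data[0] = 6*(-5) = -30 → [-5, 6, 0, -30]
reverse → [-30, 0, 6, -5]
append data[0]+data[2] = (-30)+6 = -24 → [-30, 0, 6, -5, -24]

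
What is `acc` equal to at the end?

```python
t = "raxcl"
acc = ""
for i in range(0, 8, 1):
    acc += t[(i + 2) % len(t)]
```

'xclraxcl'

i=0: add t[2]='x' → 'x'
i=1: add t[3]='c' → 'xc'
i=2: add t[4]='l' → 'xcl'
i=3: add t[0]='r' → 'xclr'
i=4: add t[1]='a' → 'xclra'
i=5: add t[2]='x' → 'xclrax'
i=6: add t[3]='c' → 'xclraxc'
i=7: add t[4]='l' → 'xclraxcl'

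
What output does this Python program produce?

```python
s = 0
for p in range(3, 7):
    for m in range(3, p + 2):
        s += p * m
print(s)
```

p=3,m=3: s = 0+9 = 9
p=3,m=4: s = 9+12 = 21
p=4,m=3: s = 21+12 = 33
p=4,m=4: s = 33+16 = 49
p=4,m=5: s = 49+20 = 69
p=5,m=3: s = 69+15 = 84
p=5,m=4: s = 84+20 = 104
p=5,m=5: s = 104+25 = 129
p=5,m=6: s = 129+30 = 159
p=6,m=3: s = 159+18 = 177
p=6,m=4: s = 177+24 = 201
p=6,m=5: s = 201+30 = 231
p=6,m=6: s = 231+36 = 267
p=6,m=7: s = 267+42 = 309

309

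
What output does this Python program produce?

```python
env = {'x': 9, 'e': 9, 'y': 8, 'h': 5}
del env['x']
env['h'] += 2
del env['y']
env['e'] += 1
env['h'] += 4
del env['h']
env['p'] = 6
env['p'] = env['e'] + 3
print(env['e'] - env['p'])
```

del 'x' → {'e': 9, 'y': 8, 'h': 5}
env['h'] = 5+2 = 7 → {'e': 9, 'y': 8, 'h': 7}
del 'y' → {'e': 9, 'h': 7}
env['e'] = 9+1 = 10 → {'e': 10, 'h': 7}
env['h'] = 7+4 = 11 → {'e': 10, 'h': 11}
del 'h' → {'e': 10}
env['p'] = 6 → {'e': 10, 'p': 6}
env['p'] = env['e']+3 = 13 → {'e': 10, 'p': 13}
env['e']-env['p'] = 10-13 = -3

-3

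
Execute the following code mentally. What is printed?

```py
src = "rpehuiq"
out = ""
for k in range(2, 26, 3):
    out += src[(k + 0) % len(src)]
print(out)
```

k=2: add src[2]='e' → 'e'
k=5: add src[5]='i' → 'ei'
k=8: add src[1]='p' → 'eip'
k=11: add src[4]='u' → 'eipu'
k=14: add src[0]='r' → 'eipur'
k=17: add src[3]='h' → 'eipurh'
k=20: add src[6]='q' → 'eipurhq'
k=23: add src[2]='e' → 'eipurhqe'

eipurhqe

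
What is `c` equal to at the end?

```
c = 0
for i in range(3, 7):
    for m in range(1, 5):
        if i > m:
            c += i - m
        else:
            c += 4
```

45

i=3,m=1: 3>1, c = 0+2 = 2
i=3,m=2: 3>2, c = 2+1 = 3
i=3,m=3: not 3>3, c = 3+4 = 7
i=3,m=4: not 3>4, c = 7+4 = 11
i=4,m=1: 4>1, c = 11+3 = 14
i=4,m=2: 4>2, c = 14+2 = 16
i=4,m=3: 4>3, c = 16+1 = 17
i=4,m=4: not 4>4, c = 17+4 = 21
i=5,m=1: 5>1, c = 21+4 = 25
i=5,m=2: 5>2, c = 25+3 = 28
i=5,m=3: 5>3, c = 28+2 = 30
i=5,m=4: 5>4, c = 30+1 = 31
i=6,m=1: 6>1, c = 31+5 = 36
i=6,m=2: 6>2, c = 36+4 = 40
i=6,m=3: 6>3, c = 40+3 = 43
i=6,m=4: 6>4, c = 43+2 = 45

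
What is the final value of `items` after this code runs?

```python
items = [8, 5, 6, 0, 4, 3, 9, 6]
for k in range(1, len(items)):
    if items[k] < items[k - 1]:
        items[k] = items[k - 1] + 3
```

[8, 11, 14, 17, 20, 23, 26, 29]

k=1: 5<8, items[1] = 8+3 = 11 → [8, 11, 6, 0, 4, 3, 9, 6]
k=2: 6<11, items[2] = 11+3 = 14 → [8, 11, 14, 0, 4, 3, 9, 6]
k=3: 0<14, items[3] = 14+3 = 17 → [8, 11, 14, 17, 4, 3, 9, 6]
k=4: 4<17, items[4] = 17+3 = 20 → [8, 11, 14, 17, 20, 3, 9, 6]
k=5: 3<20, items[5] = 20+3 = 23 → [8, 11, 14, 17, 20, 23, 9, 6]
k=6: 9<23, items[6] = 23+3 = 26 → [8, 11, 14, 17, 20, 23, 26, 6]
k=7: 6<26, items[7] = 26+3 = 29 → [8, 11, 14, 17, 20, 23, 26, 29]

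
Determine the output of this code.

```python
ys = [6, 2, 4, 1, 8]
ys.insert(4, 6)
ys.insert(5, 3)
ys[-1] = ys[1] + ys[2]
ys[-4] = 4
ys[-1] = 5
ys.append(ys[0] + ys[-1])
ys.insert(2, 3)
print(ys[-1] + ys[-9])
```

insert 6 at 4 → [6, 2, 4, 1, 6, 8]
insert 3 at 5 → [6, 2, 4, 1, 6, 3, 8]
ys[-1] = ys[1]+ys[2] = 2+4 = 6 → [6, 2, 4, 1, 6, 3, 6]
ys[-4] = 4 → [6, 2, 4, 4, 6, 3, 6]
ys[-1] = 5 → [6, 2, 4, 4, 6, 3, 5]
append ys[0]+ys[-1] = 6+5 = 11 → [6, 2, 4, 4, 6, 3, 5, 11]
insert 3 at 2 → [6, 2, 3, 4, 4, 6, 3, 5, 11]
ys[-1]+ys[-9] = 11+6 = 17

17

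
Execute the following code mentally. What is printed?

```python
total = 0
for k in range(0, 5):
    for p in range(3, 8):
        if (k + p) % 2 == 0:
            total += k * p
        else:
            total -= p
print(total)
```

k=0,p=3: odd sum, total = 0-3 = -3
k=0,p=4: even sum, total = (-3)+0 = -3
k=0,p=5: odd sum, total = (-3)-5 = -8
k=0,p=6: even sum, total = (-8)+0 = -8
k=0,p=7: odd sum, total = (-8)-7 = -15
k=1,p=3: even sum, total = (-15)+3 = -12
k=1,p=4: odd sum, total = (-12)-4 = -16
k=1,p=5: even sum, total = (-16)+5 = -11
k=1,p=6: odd sum, total = (-11)-6 = -17
k=1,p=7: even sum, total = (-17)+7 = -10
k=2,p=3: odd sum, total = (-10)-3 = -13
k=2,p=4: even sum, total = (-13)+8 = -5
k=2,p=5: odd sum, total = (-5)-5 = -10
k=2,p=6: even sum, total = (-10)+12 = 2
k=2,p=7: odd sum, total = 2-7 = -5
k=3,p=3: even sum, total = (-5)+9 = 4
k=3,p=4: odd sum, total = 4-4 = 0
k=3,p=5: even sum, total = 0+15 = 15
k=3,p=6: odd sum, total = 15-6 = 9
k=3,p=7: even sum, total = 9+21 = 30
k=4,p=3: odd sum, total = 30-3 = 27
k=4,p=4: even sum, total = 27+16 = 43
k=4,p=5: odd sum, total = 43-5 = 38
k=4,p=6: even sum, total = 38+24 = 62
k=4,p=7: odd sum, total = 62-7 = 55

55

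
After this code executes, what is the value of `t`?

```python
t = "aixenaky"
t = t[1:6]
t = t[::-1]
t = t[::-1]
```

slice [1:6] → 'ixena'
reverse → 'anexi'
reverse → 'ixena'

'ixena'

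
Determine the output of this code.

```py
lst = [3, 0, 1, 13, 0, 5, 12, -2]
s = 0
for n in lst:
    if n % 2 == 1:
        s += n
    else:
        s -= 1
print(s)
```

18

n=3: odd, s = 0+3 = 3
n=0: not odd, s = 3-1 = 2
n=1: odd, s = 2+1 = 3
n=13: odd, s = 3+13 = 16
n=0: not odd, s = 16-1 = 15
n=5: odd, s = 15+5 = 20
n=12: not odd, s = 20-1 = 19
n=-2: not odd, s = 19-1 = 18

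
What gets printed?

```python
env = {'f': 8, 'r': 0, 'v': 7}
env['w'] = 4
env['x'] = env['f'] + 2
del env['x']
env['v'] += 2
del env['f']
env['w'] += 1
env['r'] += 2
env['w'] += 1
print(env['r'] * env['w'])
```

env['w'] = 4 → {'f': 8, 'r': 0, 'v': 7, 'w': 4}
env['x'] = env['f']+2 = 10 → {'f': 8, 'r': 0, 'v': 7, 'w': 4, 'x': 10}
del 'x' → {'f': 8, 'r': 0, 'v': 7, 'w': 4}
env['v'] = 7+2 = 9 → {'f': 8, 'r': 0, 'v': 9, 'w': 4}
del 'f' → {'r': 0, 'v': 9, 'w': 4}
env['w'] = 4+1 = 5 → {'r': 0, 'v': 9, 'w': 5}
env['r'] = 0+2 = 2 → {'r': 2, 'v': 9, 'w': 5}
env['w'] = 5+1 = 6 → {'r': 2, 'v': 9, 'w': 6}
env['r']*env['w'] = 2*6 = 12

12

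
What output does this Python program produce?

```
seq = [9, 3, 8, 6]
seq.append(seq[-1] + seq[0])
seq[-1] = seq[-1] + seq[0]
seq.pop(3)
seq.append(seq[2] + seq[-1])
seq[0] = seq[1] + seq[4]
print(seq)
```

[35, 3, 8, 24, 32]

append seq[-1]+seq[0] = 6+9 = 15 → [9, 3, 8, 6, 15]
seq[-1] = seq[-1]+seq[0] = 15+9 = 24 → [9, 3, 8, 6, 24]
pop(3) removes 6 → [9, 3, 8, 24]
append seq[2]+seq[-1] = 8+24 = 32 → [9, 3, 8, 24, 32]
seq[0] = seq[1]+seq[4] = 3+32 = 35 → [35, 3, 8, 24, 32]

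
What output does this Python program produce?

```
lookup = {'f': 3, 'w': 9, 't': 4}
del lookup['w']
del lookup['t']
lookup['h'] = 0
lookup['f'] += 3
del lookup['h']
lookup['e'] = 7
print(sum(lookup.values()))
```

del 'w' → {'f': 3, 't': 4}
del 't' → {'f': 3}
lookup['h'] = 0 → {'f': 3, 'h': 0}
lookup['f'] = 3+3 = 6 → {'f': 6, 'h': 0}
del 'h' → {'f': 6}
lookup['e'] = 7 → {'f': 6, 'e': 7}
sum of values = 13

13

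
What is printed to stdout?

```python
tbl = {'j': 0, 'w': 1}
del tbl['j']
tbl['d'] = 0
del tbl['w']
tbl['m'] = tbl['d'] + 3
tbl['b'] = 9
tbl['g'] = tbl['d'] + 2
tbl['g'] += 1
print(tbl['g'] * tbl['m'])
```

del 'j' → {'w': 1}
tbl['d'] = 0 → {'w': 1, 'd': 0}
del 'w' → {'d': 0}
tbl['m'] = tbl['d']+3 = 3 → {'d': 0, 'm': 3}
tbl['b'] = 9 → {'d': 0, 'm': 3, 'b': 9}
tbl['g'] = tbl['d']+2 = 2 → {'d': 0, 'm': 3, 'b': 9, 'g': 2}
tbl['g'] = 2+1 = 3 → {'d': 0, 'm': 3, 'b': 9, 'g': 3}
tbl['g']*tbl['m'] = 3*3 = 9

9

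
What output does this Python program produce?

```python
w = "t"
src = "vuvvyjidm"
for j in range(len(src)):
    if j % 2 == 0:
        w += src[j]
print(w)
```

tvvyim

j=0: add 'v' → 'tv'
j=1: skip
j=2: add 'v' → 'tvv'
j=3: skip
j=4: add 'y' → 'tvvy'
j=5: skip
j=6: add 'i' → 'tvvyi'
j=7: skip
j=8: add 'm' → 'tvvyim'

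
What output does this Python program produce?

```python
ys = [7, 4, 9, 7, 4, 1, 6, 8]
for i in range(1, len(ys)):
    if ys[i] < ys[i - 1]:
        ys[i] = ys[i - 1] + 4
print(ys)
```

[7, 11, 15, 19, 23, 27, 31, 35]

i=1: 4<7, ys[1] = 7+4 = 11 → [7, 11, 9, 7, 4, 1, 6, 8]
i=2: 9<11, ys[2] = 11+4 = 15 → [7, 11, 15, 7, 4, 1, 6, 8]
i=3: 7<15, ys[3] = 15+4 = 19 → [7, 11, 15, 19, 4, 1, 6, 8]
i=4: 4<19, ys[4] = 19+4 = 23 → [7, 11, 15, 19, 23, 1, 6, 8]
i=5: 1<23, ys[5] = 23+4 = 27 → [7, 11, 15, 19, 23, 27, 6, 8]
i=6: 6<27, ys[6] = 27+4 = 31 → [7, 11, 15, 19, 23, 27, 31, 8]
i=7: 8<31, ys[7] = 31+4 = 35 → [7, 11, 15, 19, 23, 27, 31, 35]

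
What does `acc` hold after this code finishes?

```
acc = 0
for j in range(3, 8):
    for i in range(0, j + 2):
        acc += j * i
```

j=3,i=0: acc = 0+0 = 0
j=3,i=1: acc = 0+3 = 3
j=3,i=2: acc = 3+6 = 9
j=3,i=3: acc = 9+9 = 18
j=3,i=4: acc = 18+12 = 30
j=4,i=0: acc = 30+0 = 30
j=4,i=1: acc = 30+4 = 34
j=4,i=2: acc = 34+8 = 42
j=4,i=3: acc = 42+12 = 54
j=4,i=4: acc = 54+16 = 70
j=4,i=5: acc = 70+20 = 90
j=5,i=0: acc = 90+0 = 90
j=5,i=1: acc = 90+5 = 95
j=5,i=2: acc = 95+10 = 105
j=5,i=3: acc = 105+15 = 120
j=5,i=4: acc = 120+20 = 140
j=5,i=5: acc = 140+25 = 165
j=5,i=6: acc = 165+30 = 195
j=6,i=0: acc = 195+0 = 195
j=6,i=1: acc = 195+6 = 201
j=6,i=2: acc = 201+12 = 213
j=6,i=3: acc = 213+18 = 231
j=6,i=4: acc = 231+24 = 255
j=6,i=5: acc = 255+30 = 285
j=6,i=6: acc = 285+36 = 321
j=6,i=7: acc = 321+42 = 363
j=7,i=0: acc = 363+0 = 363
j=7,i=1: acc = 363+7 = 370
j=7,i=2: acc = 370+14 = 384
j=7,i=3: acc = 384+21 = 405
j=7,i=4: acc = 405+28 = 433
j=7,i=5: acc = 433+35 = 468
j=7,i=6: acc = 468+42 = 510
j=7,i=7: acc = 510+49 = 559
j=7,i=8: acc = 559+56 = 615

615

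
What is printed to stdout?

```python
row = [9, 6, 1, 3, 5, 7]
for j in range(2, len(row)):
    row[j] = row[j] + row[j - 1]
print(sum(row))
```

j=2: row[2] = 1+6 = 7 → [9, 6, 7, 3, 5, 7]
j=3: row[3] = 3+7 = 10 → [9, 6, 7, 10, 5, 7]
j=4: row[4] = 5+10 = 15 → [9, 6, 7, 10, 15, 7]
j=5: row[5] = 7+15 = 22 → [9, 6, 7, 10, 15, 22]
sum = 69

69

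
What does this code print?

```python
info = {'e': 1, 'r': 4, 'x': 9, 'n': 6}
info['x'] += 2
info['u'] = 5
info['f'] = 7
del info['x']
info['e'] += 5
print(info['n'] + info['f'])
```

13

info['x'] = 9+2 = 11 → {'e': 1, 'r': 4, 'x': 11, 'n': 6}
info['u'] = 5 → {'e': 1, 'r': 4, 'x': 11, 'n': 6, 'u': 5}
info['f'] = 7 → {'e': 1, 'r': 4, 'x': 11, 'n': 6, 'u': 5, 'f': 7}
del 'x' → {'e': 1, 'r': 4, 'n': 6, 'u': 5, 'f': 7}
info['e'] = 1+5 = 6 → {'e': 6, 'r': 4, 'n': 6, 'u': 5, 'f': 7}
info['n']+info['f'] = 6+7 = 13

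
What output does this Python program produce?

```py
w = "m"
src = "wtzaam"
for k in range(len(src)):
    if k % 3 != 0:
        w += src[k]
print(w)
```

k=0: skip
k=1: add 't' → 'mt'
k=2: add 'z' → 'mtz'
k=3: skip
k=4: add 'a' → 'mtza'
k=5: add 'm' → 'mtzam'

mtzam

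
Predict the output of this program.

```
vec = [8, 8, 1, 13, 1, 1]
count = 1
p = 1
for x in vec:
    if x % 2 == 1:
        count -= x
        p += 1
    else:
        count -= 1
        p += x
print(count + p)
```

x=8: not odd, count = 1-1 = 0; p=9
x=8: not odd, count = 0-1 = -1; p=17
x=1: odd, count = (-1)-1 = -2; p=18
x=13: odd, count = (-2)-13 = -15; p=19
x=1: odd, count = (-15)-1 = -16; p=20
x=1: odd, count = (-16)-1 = -17; p=21
count+p = (-17)+21 = 4

4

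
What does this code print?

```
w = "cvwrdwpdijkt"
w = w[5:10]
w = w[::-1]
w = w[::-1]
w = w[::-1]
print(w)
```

slice [5:10] → 'wpdij'
reverse → 'jidpw'
reverse → 'wpdij'
reverse → 'jidpw'

jidpw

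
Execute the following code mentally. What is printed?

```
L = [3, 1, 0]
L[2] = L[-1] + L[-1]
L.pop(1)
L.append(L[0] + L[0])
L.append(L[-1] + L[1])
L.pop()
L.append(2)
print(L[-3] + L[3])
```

L[2] = L[-1]+L[-1] = 0+0 = 0 → [3, 1, 0]
pop(1) removes 1 → [3, 0]
append L[0]+L[0] = 3+3 = 6 → [3, 0, 6]
append L[-1]+L[1] = 6+0 = 6 → [3, 0, 6, 6]
pop() removes 6 → [3, 0, 6]
append 2 → [3, 0, 6, 2]
L[-3]+L[3] = 0+2 = 2

2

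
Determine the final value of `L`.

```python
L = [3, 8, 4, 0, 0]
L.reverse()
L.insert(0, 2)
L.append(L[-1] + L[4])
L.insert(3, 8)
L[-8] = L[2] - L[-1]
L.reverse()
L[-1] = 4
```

reverse → [0, 0, 4, 8, 3]
insert 2 at 0 → [2, 0, 0, 4, 8, 3]
append L[-1]+L[4] = 3+8 = 11 → [2, 0, 0, 4, 8, 3, 11]
insert 8 at 3 → [2, 0, 0, 8, 4, 8, 3, 11]
L[-8] = L[2]-L[-1] = 0-11 = -11 → [-11, 0, 0, 8, 4, 8, 3, 11]
reverse → [11, 3, 8, 4, 8, 0, 0, -11]
L[-1] = 4 → [11, 3, 8, 4, 8, 0, 0, 4]

[11, 3, 8, 4, 8, 0, 0, 4]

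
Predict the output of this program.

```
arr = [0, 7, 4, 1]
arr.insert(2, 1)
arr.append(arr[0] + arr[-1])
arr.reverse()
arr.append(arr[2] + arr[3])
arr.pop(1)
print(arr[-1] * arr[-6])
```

insert 1 at 2 → [0, 7, 1, 4, 1]
append arr[0]+arr[-1] = 0+1 = 1 → [0, 7, 1, 4, 1, 1]
reverse → [1, 1, 4, 1, 7, 0]
append arr[2]+arr[3] = 4+1 = 5 → [1, 1, 4, 1, 7, 0, 5]
pop(1) removes 1 → [1, 4, 1, 7, 0, 5]
arr[-1]*arr[-6] = 5*1 = 5

5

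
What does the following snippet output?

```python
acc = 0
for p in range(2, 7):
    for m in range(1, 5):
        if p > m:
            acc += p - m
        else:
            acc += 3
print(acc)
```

p=2,m=1: 2>1, acc = 0+1 = 1
p=2,m=2: not 2>2, acc = 1+3 = 4
p=2,m=3: not 2>3, acc = 4+3 = 7
p=2,m=4: not 2>4, acc = 7+3 = 10
p=3,m=1: 3>1, acc = 10+2 = 12
p=3,m=2: 3>2, acc = 12+1 = 13
p=3,m=3: not 3>3, acc = 13+3 = 16
p=3,m=4: not 3>4, acc = 16+3 = 19
p=4,m=1: 4>1, acc = 19+3 = 22
p=4,m=2: 4>2, acc = 22+2 = 24
p=4,m=3: 4>3, acc = 24+1 = 25
p=4,m=4: not 4>4, acc = 25+3 = 28
p=5,m=1: 5>1, acc = 28+4 = 32
p=5,m=2: 5>2, acc = 32+3 = 35
p=5,m=3: 5>3, acc = 35+2 = 37
p=5,m=4: 5>4, acc = 37+1 = 38
p=6,m=1: 6>1, acc = 38+5 = 43
p=6,m=2: 6>2, acc = 43+4 = 47
p=6,m=3: 6>3, acc = 47+3 = 50
p=6,m=4: 6>4, acc = 50+2 = 52

52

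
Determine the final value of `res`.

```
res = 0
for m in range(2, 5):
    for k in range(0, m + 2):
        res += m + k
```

78

m=2,k=0: res = 0+2 = 2
m=2,k=1: res = 2+3 = 5
m=2,k=2: res = 5+4 = 9
m=2,k=3: res = 9+5 = 14
m=3,k=0: res = 14+3 = 17
m=3,k=1: res = 17+4 = 21
m=3,k=2: res = 21+5 = 26
m=3,k=3: res = 26+6 = 32
m=3,k=4: res = 32+7 = 39
m=4,k=0: res = 39+4 = 43
m=4,k=1: res = 43+5 = 48
m=4,k=2: res = 48+6 = 54
m=4,k=3: res = 54+7 = 61
m=4,k=4: res = 61+8 = 69
m=4,k=5: res = 69+9 = 78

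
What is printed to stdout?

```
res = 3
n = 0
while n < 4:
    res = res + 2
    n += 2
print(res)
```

n=0: res = 3+2 = 5
n=2: res = 5+2 = 7

7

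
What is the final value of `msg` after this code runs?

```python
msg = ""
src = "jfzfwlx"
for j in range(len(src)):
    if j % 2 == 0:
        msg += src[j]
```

j=0: add 'j' → 'j'
j=1: skip
j=2: add 'z' → 'jz'
j=3: skip
j=4: add 'w' → 'jzw'
j=5: skip
j=6: add 'x' → 'jzwx'

'jzwx'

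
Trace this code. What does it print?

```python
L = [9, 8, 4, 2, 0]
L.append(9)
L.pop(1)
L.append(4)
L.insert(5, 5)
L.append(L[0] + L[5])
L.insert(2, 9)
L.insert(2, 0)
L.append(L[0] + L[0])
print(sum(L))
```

append 9 → [9, 8, 4, 2, 0, 9]
pop(1) removes 8 → [9, 4, 2, 0, 9]
append 4 → [9, 4, 2, 0, 9, 4]
insert 5 at 5 → [9, 4, 2, 0, 9, 5, 4]
append L[0]+L[5] = 9+5 = 14 → [9, 4, 2, 0, 9, 5, 4, 14]
insert 9 at 2 → [9, 4, 9, 2, 0, 9, 5, 4, 14]
insert 0 at 2 → [9, 4, 0, 9, 2, 0, 9, 5, 4, 14]
append L[0]+L[0] = 9+9 = 18 → [9, 4, 0, 9, 2, 0, 9, 5, 4, 14, 18]
sum = 74

74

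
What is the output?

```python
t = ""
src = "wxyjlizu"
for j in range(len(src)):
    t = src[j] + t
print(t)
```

j=0: prepend 'w' → 'w'
j=1: prepend 'x' → 'xw'
j=2: prepend 'y' → 'yxw'
j=3: prepend 'j' → 'jyxw'
j=4: prepend 'l' → 'ljyxw'
j=5: prepend 'i' → 'iljyxw'
j=6: prepend 'z' → 'ziljyxw'
j=7: prepend 'u' → 'uziljyxw'

uziljyxw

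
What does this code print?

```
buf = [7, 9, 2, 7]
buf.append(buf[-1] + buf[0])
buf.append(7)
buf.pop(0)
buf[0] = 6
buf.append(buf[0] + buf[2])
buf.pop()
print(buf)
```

append buf[-1]+buf[0] = 7+7 = 14 → [7, 9, 2, 7, 14]
append 7 → [7, 9, 2, 7, 14, 7]
pop(0) removes 7 → [9, 2, 7, 14, 7]
buf[0] = 6 → [6, 2, 7, 14, 7]
append buf[0]+buf[2] = 6+7 = 13 → [6, 2, 7, 14, 7, 13]
pop() removes 13 → [6, 2, 7, 14, 7]

[6, 2, 7, 14, 7]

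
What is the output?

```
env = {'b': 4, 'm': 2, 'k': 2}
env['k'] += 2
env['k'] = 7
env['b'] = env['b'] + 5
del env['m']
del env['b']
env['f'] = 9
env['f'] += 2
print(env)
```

env['k'] = 2+2 = 4 → {'b': 4, 'm': 2, 'k': 4}
env['k'] = 7 → {'b': 4, 'm': 2, 'k': 7}
env['b'] = env['b']+5 = 9 → {'b': 9, 'm': 2, 'k': 7}
del 'm' → {'b': 9, 'k': 7}
del 'b' → {'k': 7}
env['f'] = 9 → {'k': 7, 'f': 9}
env['f'] = 9+2 = 11 → {'k': 7, 'f': 11}

{'k': 7, 'f': 11}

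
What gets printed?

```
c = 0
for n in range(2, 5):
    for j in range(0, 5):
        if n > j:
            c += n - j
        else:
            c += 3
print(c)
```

n=2,j=0: 2>0, c = 0+2 = 2
n=2,j=1: 2>1, c = 2+1 = 3
n=2,j=2: not 2>2, c = 3+3 = 6
n=2,j=3: not 2>3, c = 6+3 = 9
n=2,j=4: not 2>4, c = 9+3 = 12
n=3,j=0: 3>0, c = 12+3 = 15
n=3,j=1: 3>1, c = 15+2 = 17
n=3,j=2: 3>2, c = 17+1 = 18
n=3,j=3: not 3>3, c = 18+3 = 21
n=3,j=4: not 3>4, c = 21+3 = 24
n=4,j=0: 4>0, c = 24+4 = 28
n=4,j=1: 4>1, c = 28+3 = 31
n=4,j=2: 4>2, c = 31+2 = 33
n=4,j=3: 4>3, c = 33+1 = 34
n=4,j=4: not 4>4, c = 34+3 = 37

37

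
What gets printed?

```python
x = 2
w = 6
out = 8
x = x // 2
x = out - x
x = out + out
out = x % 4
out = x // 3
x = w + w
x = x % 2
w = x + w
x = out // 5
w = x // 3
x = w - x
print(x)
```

x = 2//2 = 1
x = 8-1 = 7
x = 8+8 = 16
out = 16%4 = 0
out = 16//3 = 5
x = 6+6 = 12
x = 12%2 = 0
w = 0+6 = 6
x = 5//5 = 1
w = 1//3 = 0
x = 0-1 = -1

-1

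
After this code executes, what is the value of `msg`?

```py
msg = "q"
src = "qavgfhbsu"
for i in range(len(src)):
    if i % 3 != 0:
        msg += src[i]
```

'qavfhsu'

i=0: skip
i=1: add 'a' → 'qa'
i=2: add 'v' → 'qav'
i=3: skip
i=4: add 'f' → 'qavf'
i=5: add 'h' → 'qavfh'
i=6: skip
i=7: add 's' → 'qavfhs'
i=8: add 'u' → 'qavfhsu'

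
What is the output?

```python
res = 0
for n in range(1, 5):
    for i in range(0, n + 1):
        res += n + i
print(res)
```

n=1,i=0: res = 0+1 = 1
n=1,i=1: res = 1+2 = 3
n=2,i=0: res = 3+2 = 5
n=2,i=1: res = 5+3 = 8
n=2,i=2: res = 8+4 = 12
n=3,i=0: res = 12+3 = 15
n=3,i=1: res = 15+4 = 19
n=3,i=2: res = 19+5 = 24
n=3,i=3: res = 24+6 = 30
n=4,i=0: res = 30+4 = 34
n=4,i=1: res = 34+5 = 39
n=4,i=2: res = 39+6 = 45
n=4,i=3: res = 45+7 = 52
n=4,i=4: res = 52+8 = 60

60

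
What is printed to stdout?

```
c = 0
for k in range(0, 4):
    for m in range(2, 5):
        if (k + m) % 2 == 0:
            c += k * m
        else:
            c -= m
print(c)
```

6

k=0,m=2: even sum, c = 0+0 = 0
k=0,m=3: odd sum, c = 0-3 = -3
k=0,m=4: even sum, c = (-3)+0 = -3
k=1,m=2: odd sum, c = (-3)-2 = -5
k=1,m=3: even sum, c = (-5)+3 = -2
k=1,m=4: odd sum, c = (-2)-4 = -6
k=2,m=2: even sum, c = (-6)+4 = -2
k=2,m=3: odd sum, c = (-2)-3 = -5
k=2,m=4: even sum, c = (-5)+8 = 3
k=3,m=2: odd sum, c = 3-2 = 1
k=3,m=3: even sum, c = 1+9 = 10
k=3,m=4: odd sum, c = 10-4 = 6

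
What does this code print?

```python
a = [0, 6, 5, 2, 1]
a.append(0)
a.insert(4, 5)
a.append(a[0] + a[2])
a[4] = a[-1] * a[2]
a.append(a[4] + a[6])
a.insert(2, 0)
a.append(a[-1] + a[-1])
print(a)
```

[0, 6, 0, 5, 2, 25, 1, 0, 5, 25, 50]

append 0 → [0, 6, 5, 2, 1, 0]
insert 5 at 4 → [0, 6, 5, 2, 5, 1, 0]
append a[0]+a[2] = 0+5 = 5 → [0, 6, 5, 2, 5, 1, 0, 5]
a[4] = a[-1]*a[2] = 5*5 = 25 → [0, 6, 5, 2, 25, 1, 0, 5]
append a[4]+a[6] = 25+0 = 25 → [0, 6, 5, 2, 25, 1, 0, 5, 25]
insert 0 at 2 → [0, 6, 0, 5, 2, 25, 1, 0, 5, 25]
append a[-1]+a[-1] = 25+25 = 50 → [0, 6, 0, 5, 2, 25, 1, 0, 5, 25, 50]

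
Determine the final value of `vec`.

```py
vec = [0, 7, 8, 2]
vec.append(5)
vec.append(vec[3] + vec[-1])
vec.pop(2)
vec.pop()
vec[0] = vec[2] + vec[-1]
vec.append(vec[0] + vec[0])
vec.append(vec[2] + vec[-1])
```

append 5 → [0, 7, 8, 2, 5]
append vec[3]+vec[-1] = 2+5 = 7 → [0, 7, 8, 2, 5, 7]
pop(2) removes 8 → [0, 7, 2, 5, 7]
pop() removes 7 → [0, 7, 2, 5]
vec[0] = vec[2]+vec[-1] = 2+5 = 7 → [7, 7, 2, 5]
append vec[0]+vec[0] = 7+7 = 14 → [7, 7, 2, 5, 14]
append vec[2]+vec[-1] = 2+14 = 16 → [7, 7, 2, 5, 14, 16]

[7, 7, 2, 5, 14, 16]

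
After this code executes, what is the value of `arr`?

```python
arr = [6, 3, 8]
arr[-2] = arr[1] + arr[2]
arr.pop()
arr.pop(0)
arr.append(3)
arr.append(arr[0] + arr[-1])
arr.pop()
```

arr[-2] = arr[1]+arr[2] = 3+8 = 11 → [6, 11, 8]
pop() removes 8 → [6, 11]
pop(0) removes 6 → [11]
append 3 → [11, 3]
append arr[0]+arr[-1] = 11+3 = 14 → [11, 3, 14]
pop() removes 14 → [11, 3]

[11, 3]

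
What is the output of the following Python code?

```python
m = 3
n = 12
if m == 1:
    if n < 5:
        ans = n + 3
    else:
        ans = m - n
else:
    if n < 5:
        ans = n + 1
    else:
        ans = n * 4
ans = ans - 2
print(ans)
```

46

m=3, n=12
m == 1 is False; n < 5 is False
→ ans = n * 4 = 48
ans = 48-2 = 46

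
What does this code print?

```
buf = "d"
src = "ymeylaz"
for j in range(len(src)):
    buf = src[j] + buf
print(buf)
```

zalyemyd

j=0: prepend 'y' → 'yd'
j=1: prepend 'm' → 'myd'
j=2: prepend 'e' → 'emyd'
j=3: prepend 'y' → 'yemyd'
j=4: prepend 'l' → 'lyemyd'
j=5: prepend 'a' → 'alyemyd'
j=6: prepend 'z' → 'zalyemyd'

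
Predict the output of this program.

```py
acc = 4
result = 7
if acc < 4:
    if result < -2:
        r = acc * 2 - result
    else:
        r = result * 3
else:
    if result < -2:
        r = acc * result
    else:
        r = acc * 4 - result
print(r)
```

9

acc=4, result=7
acc < 4 is False; result < -2 is False
→ r = acc * 4 - result = 9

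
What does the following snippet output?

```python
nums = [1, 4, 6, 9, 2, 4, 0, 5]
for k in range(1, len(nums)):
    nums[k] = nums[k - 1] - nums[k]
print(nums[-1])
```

-29

k=1: nums[1] = 1-4 = -3 → [1, -3, 6, 9, 2, 4, 0, 5]
k=2: nums[2] = (-3)-6 = -9 → [1, -3, -9, 9, 2, 4, 0, 5]
k=3: nums[3] = (-9)-9 = -18 → [1, -3, -9, -18, 2, 4, 0, 5]
k=4: nums[4] = (-18)-2 = -20 → [1, -3, -9, -18, -20, 4, 0, 5]
k=5: nums[5] = (-20)-4 = -24 → [1, -3, -9, -18, -20, -24, 0, 5]
k=6: nums[6] = (-24)-0 = -24 → [1, -3, -9, -18, -20, -24, -24, 5]
k=7: nums[7] = (-24)-5 = -29 → [1, -3, -9, -18, -20, -24, -24, -29]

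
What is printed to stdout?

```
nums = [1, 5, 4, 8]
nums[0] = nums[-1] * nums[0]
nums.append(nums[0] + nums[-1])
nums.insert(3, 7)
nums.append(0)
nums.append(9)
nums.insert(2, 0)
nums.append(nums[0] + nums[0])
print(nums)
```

nums[0] = nums[-1]*nums[0] = 8*1 = 8 → [8, 5, 4, 8]
append nums[0]+nums[-1] = 8+8 = 16 → [8, 5, 4, 8, 16]
insert 7 at 3 → [8, 5, 4, 7, 8, 16]
append 0 → [8, 5, 4, 7, 8, 16, 0]
append 9 → [8, 5, 4, 7, 8, 16, 0, 9]
insert 0 at 2 → [8, 5, 0, 4, 7, 8, 16, 0, 9]
append nums[0]+nums[0] = 8+8 = 16 → [8, 5, 0, 4, 7, 8, 16, 0, 9, 16]

[8, 5, 0, 4, 7, 8, 16, 0, 9, 16]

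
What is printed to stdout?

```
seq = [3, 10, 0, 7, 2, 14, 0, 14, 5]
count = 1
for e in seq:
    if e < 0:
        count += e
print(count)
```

1

e=3: not <0
e=10: not <0
e=0: not <0
e=7: not <0
e=2: not <0
e=14: not <0
e=0: not <0
e=14: not <0
e=5: not <0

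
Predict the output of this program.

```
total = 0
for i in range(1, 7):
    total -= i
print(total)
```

-21

i=1: total = 0-1 = -1
i=2: total = (-1)-2 = -3
i=3: total = (-3)-3 = -6
i=4: total = (-6)-4 = -10
i=5: total = (-10)-5 = -15
i=6: total = (-15)-6 = -21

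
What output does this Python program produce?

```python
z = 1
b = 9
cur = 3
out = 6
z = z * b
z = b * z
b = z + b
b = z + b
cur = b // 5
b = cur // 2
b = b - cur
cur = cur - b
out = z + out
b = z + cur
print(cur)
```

51

z = 1*9 = 9
z = 9*9 = 81
b = 81+9 = 90
b = 81+90 = 171
cur = 171//5 = 34
b = 34//2 = 17
b = 17-34 = -17
cur = 34-(-17) = 51
out = 81+6 = 87
b = 81+51 = 132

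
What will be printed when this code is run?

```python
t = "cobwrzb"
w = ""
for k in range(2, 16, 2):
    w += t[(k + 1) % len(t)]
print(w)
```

wzcbrbo

k=2: add t[3]='w' → 'w'
k=4: add t[5]='z' → 'wz'
k=6: add t[0]='c' → 'wzc'
k=8: add t[2]='b' → 'wzcb'
k=10: add t[4]='r' → 'wzcbr'
k=12: add t[6]='b' → 'wzcbrb'
k=14: add t[1]='o' → 'wzcbrbo'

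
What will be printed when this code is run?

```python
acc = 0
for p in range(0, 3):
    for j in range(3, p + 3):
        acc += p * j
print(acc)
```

p=1,j=3: acc = 0+3 = 3
p=2,j=3: acc = 3+6 = 9
p=2,j=4: acc = 9+8 = 17

17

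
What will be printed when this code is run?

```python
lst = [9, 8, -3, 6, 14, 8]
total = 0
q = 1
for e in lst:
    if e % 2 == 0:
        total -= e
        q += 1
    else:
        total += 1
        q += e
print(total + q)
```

e=9: not even, total = 0+1 = 1; q=10
e=8: even, total = 1-8 = -7; q=11
e=-3: not even, total = (-7)+1 = -6; q=8
e=6: even, total = (-6)-6 = -12; q=9
e=14: even, total = (-12)-14 = -26; q=10
e=8: even, total = (-26)-8 = -34; q=11
total+q = (-34)+11 = -23

-23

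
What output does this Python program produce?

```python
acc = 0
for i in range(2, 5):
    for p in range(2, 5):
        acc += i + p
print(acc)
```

i=2,p=2: acc = 0+4 = 4
i=2,p=3: acc = 4+5 = 9
i=2,p=4: acc = 9+6 = 15
i=3,p=2: acc = 15+5 = 20
i=3,p=3: acc = 20+6 = 26
i=3,p=4: acc = 26+7 = 33
i=4,p=2: acc = 33+6 = 39
i=4,p=3: acc = 39+7 = 46
i=4,p=4: acc = 46+8 = 54

54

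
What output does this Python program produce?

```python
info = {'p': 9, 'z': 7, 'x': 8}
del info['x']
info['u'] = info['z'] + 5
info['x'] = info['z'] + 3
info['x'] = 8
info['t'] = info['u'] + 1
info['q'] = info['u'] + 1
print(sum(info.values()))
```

del 'x' → {'p': 9, 'z': 7}
info['u'] = info['z']+5 = 12 → {'p': 9, 'z': 7, 'u': 12}
info['x'] = info['z']+3 = 10 → {'p': 9, 'z': 7, 'u': 12, 'x': 10}
info['x'] = 8 → {'p': 9, 'z': 7, 'u': 12, 'x': 8}
info['t'] = info['u']+1 = 13 → {'p': 9, 'z': 7, 'u': 12, 'x': 8, 't': 13}
info['q'] = info['u']+1 = 13 → {'p': 9, 'z': 7, 'u': 12, 'x': 8, 't': 13, 'q': 13}
sum of values = 62

62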